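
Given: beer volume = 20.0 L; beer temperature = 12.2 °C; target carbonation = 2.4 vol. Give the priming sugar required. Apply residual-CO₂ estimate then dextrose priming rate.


residual = 14.695·(0.01821 + 0.09011·e^(−0.04·T));  sugar = (target − residual)·4.0·V
residual = 14.695·(0.01821 + 0.09011·e^(−0.04·12.2)) = 1.0804
sugar = (2.4 − 1.0804)·4.0·20.0

105.5649 g


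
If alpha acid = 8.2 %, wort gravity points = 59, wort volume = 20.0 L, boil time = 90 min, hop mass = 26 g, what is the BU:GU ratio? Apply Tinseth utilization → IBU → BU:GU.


U = 1.65·0.000125^(GP/1000)·(1−e^(−0.04t))/4.15;  IBU = (α/100)·m·U·1000/V;  BU:GU = IBU/GP
U = 1.65·0.000125^(59/1000)·(1−e^(−0.04·90))/4.15 = 0.2276
IBU = (8.2/100)·26·0.2276·1000/20.0 = 24.2593
BU:GU = 24.2593/59

0.4112


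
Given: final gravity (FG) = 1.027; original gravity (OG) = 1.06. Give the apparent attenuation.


AA = (OG − FG)/(OG − 1) · 100
AA = (1.06 − 1.027)/(1.06 − 1) · 100

55.0000 %


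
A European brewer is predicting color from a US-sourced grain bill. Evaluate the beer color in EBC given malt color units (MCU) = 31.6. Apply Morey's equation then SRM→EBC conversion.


SRM = 1.4922·MCU^0.6859;  EBC = SRM·1.97
SRM = 1.4922·31.6^0.6859 = 15.9390
EBC = 15.9390·1.97

31.3999 EBC


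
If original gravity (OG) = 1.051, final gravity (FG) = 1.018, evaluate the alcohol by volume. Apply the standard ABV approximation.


ABV = (OG − FG) · 131.25
ABV = (1.051 − 1.018) · 131.25

4.3312 % ABV


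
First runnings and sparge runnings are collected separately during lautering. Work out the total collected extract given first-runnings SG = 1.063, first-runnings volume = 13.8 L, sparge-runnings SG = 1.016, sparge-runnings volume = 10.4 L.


total = Σ (SG_i − 1)·1000·V_i
first = (1.063 − 1)·1000·13.8 = 869.4000
sparge = (1.016 − 1)·1000·10.4 = 166.4000
total = 869.4000 + 166.4000

1035.8000 gravity·L


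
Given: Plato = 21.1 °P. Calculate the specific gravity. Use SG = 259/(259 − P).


SG = 259/(259 − 21.1)

1.0887


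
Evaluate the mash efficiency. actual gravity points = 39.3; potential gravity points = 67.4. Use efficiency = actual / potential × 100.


efficiency = 39.3 / 67.4 × 100

58.3086 %


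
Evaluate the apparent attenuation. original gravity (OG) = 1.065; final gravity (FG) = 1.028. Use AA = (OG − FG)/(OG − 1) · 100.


AA = (1.065 − 1.028)/(1.065 − 1) · 100

56.9231 %


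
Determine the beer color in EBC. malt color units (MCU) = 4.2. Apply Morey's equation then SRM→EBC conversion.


SRM = 1.4922·MCU^0.6859;  EBC = SRM·1.97
SRM = 1.4922·4.2^0.6859 = 3.9931
EBC = 3.9931·1.97

7.8665 EBC


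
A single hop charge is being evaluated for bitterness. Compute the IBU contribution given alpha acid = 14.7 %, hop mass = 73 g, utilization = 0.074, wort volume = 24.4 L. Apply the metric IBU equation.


IBU = (α/100)·mass·U·1000 / V
IBU = (14.7/100)·73·0.074·1000 / 24.4

32.5448 IBU


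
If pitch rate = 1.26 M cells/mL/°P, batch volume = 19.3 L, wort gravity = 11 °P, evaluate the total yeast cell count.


cells (billions) = rate · V_L · °P
cells = 1.26 · 19.3 · 11

267.4980 billion cells


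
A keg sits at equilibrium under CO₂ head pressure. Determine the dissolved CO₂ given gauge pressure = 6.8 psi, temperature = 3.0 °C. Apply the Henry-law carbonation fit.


vols = (P + 14.695)·(0.01821 + 0.09011·e^(−0.04·T))
vols = (6.8 + 14.695)·(0.01821 + 0.09011·e^(−0.04·3.0))

2.1093 volumes


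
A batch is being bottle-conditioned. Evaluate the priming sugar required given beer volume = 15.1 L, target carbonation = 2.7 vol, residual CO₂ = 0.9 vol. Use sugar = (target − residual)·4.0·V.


sugar = (2.7 − 0.9)·4.0·15.1

108.7200 g


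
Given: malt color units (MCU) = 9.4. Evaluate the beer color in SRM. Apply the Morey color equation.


SRM = 1.4922 · MCU^0.6859
SRM = 1.4922 · 9.4^0.6859

6.9390 SRM


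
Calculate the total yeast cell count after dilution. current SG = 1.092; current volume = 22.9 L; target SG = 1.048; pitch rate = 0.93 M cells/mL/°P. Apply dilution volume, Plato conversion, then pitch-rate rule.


V_w = V·((SG_c−1)/(SG_t−1)−1);  °P = 259 − 259/SG_t;  cells = rate·(V+V_w)·°P
V_w = 22.9·((1.092−1)/(1.048−1)−1) = 20.9917
V_final = 22.9 + 20.9917 = 43.8917
°P = 259 − 259/1.048 = 11.8626
cells = 0.93·43.8917·11.8626

484.2222 billion cells


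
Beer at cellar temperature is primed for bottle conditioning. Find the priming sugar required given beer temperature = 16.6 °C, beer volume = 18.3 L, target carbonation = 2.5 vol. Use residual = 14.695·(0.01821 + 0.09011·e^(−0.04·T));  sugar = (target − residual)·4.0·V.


residual = 14.695·(0.01821 + 0.09011·e^(−0.04·16.6)) = 0.9493
sugar = (2.5 − 0.9493)·4.0·18.3

113.5141 g


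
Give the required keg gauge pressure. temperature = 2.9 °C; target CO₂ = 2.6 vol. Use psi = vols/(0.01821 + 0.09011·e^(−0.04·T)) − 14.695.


psi = 2.6/(0.01821 + 0.09011·e^(−0.04·2.9)) − 14.695

11.7142 psi


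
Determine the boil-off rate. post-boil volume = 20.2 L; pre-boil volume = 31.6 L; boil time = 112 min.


rate = (V_pre − V_post) / (t_min/60)
rate = (31.6 − 20.2) / (112/60)

6.1071 L/hr


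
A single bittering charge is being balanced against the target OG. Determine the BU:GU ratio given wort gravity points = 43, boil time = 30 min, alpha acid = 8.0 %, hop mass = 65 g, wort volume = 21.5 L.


U = 1.65·0.000125^(GP/1000)·(1−e^(−0.04t))/4.15;  IBU = (α/100)·m·U·1000/V;  BU:GU = IBU/GP
U = 1.65·0.000125^(43/1000)·(1−e^(−0.04·30))/4.15 = 0.1888
IBU = (8.0/100)·65·0.1888·1000/21.5 = 45.6588
BU:GU = 45.6588/43

1.0618


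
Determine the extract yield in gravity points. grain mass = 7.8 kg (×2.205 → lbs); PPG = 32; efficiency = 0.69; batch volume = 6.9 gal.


points = lbs × PPG × eff / vol
lbs = 7.8 × 2.205 = 17.1990
points = 17.1990 × 32 × 0.69 / 6.9

55.0368 points


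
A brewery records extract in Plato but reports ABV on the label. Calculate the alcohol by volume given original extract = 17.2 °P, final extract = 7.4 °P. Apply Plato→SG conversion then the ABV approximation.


SG = 259/(259 − P);  ABV = (OG − FG)·131.25
OG = 259/(259 − 17.2) = 1.0711
FG = 259/(259 − 7.4) = 1.0294
ABV = (1.0711 − 1.0294)·131.25

5.4759 % ABV


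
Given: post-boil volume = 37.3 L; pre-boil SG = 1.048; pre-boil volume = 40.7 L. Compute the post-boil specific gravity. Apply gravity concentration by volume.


SG_post = 1 + (SG_pre − 1)·V_pre/V_post
pts_pre = (1.048 − 1)·1000 = 48.0000
pts_post = 48.0000·40.7/37.3 = 52.3753
SG_post = 1 + 52.3753/1000

1.0524


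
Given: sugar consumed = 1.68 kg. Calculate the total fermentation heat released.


Q = m_sugar · 590 kJ/kg
Q = 1.68 · 590

991.2000 kJ


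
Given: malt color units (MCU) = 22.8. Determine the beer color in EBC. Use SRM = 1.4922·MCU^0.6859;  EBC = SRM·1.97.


SRM = 1.4922·22.8^0.6859 = 12.7419
EBC = 12.7419·1.97

25.1016 EBC


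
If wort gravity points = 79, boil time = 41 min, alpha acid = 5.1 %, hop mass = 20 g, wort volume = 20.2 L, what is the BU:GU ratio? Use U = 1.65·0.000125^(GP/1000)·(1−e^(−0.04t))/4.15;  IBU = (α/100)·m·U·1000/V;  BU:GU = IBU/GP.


U = 1.65·0.000125^(79/1000)·(1−e^(−0.04·41))/4.15 = 0.1576
IBU = (5.1/100)·20·0.1576·1000/20.2 = 7.9558
BU:GU = 7.9558/79

0.1007


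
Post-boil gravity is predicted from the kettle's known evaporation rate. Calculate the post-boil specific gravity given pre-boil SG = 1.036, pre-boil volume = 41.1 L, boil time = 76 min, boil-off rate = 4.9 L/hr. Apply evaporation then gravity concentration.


V_post = V_pre − rate·(t/60);  SG_post = 1 + (SG_pre−1)·V_pre/V_post
V_post = 41.1 − 4.9·(76/60) = 34.8933
SG_post = 1 + (1.036 − 1)·41.1/34.8933

1.0424


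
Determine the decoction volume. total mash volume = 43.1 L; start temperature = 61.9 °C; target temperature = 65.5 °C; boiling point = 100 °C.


V_dec = V_total·(T_target − T_start)/(T_boil − T_start)
V_dec = 43.1·(65.5 − 61.9)/(100 − 61.9)

4.0724 L


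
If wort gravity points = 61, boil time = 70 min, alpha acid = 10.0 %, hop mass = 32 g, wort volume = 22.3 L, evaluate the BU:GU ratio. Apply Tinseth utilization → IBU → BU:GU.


U = 1.65·0.000125^(GP/1000)·(1−e^(−0.04t))/4.15;  IBU = (α/100)·m·U·1000/V;  BU:GU = IBU/GP
U = 1.65·0.000125^(61/1000)·(1−e^(−0.04·70))/4.15 = 0.2158
IBU = (10.0/100)·32·0.2158·1000/22.3 = 30.9703
BU:GU = 30.9703/61

0.5077


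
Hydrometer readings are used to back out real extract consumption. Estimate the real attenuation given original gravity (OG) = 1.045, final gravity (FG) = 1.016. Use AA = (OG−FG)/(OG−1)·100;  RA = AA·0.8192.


AA = (1.045 − 1.016)/(1.045 − 1)·100 = 64.4444
RA = 64.4444·0.8192

52.7929 %


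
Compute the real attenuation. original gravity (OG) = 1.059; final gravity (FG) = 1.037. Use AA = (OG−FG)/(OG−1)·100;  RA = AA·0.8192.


AA = (1.059 − 1.037)/(1.059 − 1)·100 = 37.2881
RA = 37.2881·0.8192

30.5464 %


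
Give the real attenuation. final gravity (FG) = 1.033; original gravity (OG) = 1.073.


AA = (OG−FG)/(OG−1)·100;  RA = AA·0.8192
AA = (1.073 − 1.033)/(1.073 − 1)·100 = 54.7945
RA = 54.7945·0.8192

44.8877 %


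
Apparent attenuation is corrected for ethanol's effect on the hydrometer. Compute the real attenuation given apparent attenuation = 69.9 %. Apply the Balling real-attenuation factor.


RA = AA · 0.8192
RA = 69.9 · 0.8192

57.2621 %


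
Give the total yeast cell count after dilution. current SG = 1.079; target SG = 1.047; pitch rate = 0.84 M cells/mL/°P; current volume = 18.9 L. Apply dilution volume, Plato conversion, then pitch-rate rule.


V_w = V·((SG_c−1)/(SG_t−1)−1);  °P = 259 − 259/SG_t;  cells = rate·(V+V_w)·°P
V_w = 18.9·((1.079−1)/(1.047−1)−1) = 12.8681
V_final = 18.9 + 12.8681 = 31.7681
°P = 259 − 259/1.047 = 11.6266
cells = 0.84·31.7681·11.6266

310.2568 billion cells


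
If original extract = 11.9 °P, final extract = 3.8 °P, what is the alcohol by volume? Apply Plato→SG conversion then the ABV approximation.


SG = 259/(259 − P);  ABV = (OG − FG)·131.25
OG = 259/(259 − 11.9) = 1.0482
FG = 259/(259 − 3.8) = 1.0149
ABV = (1.0482 − 1.0149)·131.25

4.3665 % ABV


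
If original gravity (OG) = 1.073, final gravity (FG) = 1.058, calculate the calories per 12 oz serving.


ABW = (OG−FG)·131.25·0.79/FG;  °P = 259 − 259/SG (for OG→OE and FG→AE);  RE = 0.1808·OE + 0.8192·AE;  Cal = (6.9·ABW + 4·(RE−0.1))·FG·3.55
ABW = (1.073 − 1.058)·131.25·0.79/1.058 = 1.4700
OE = 259 − 259/1.073 = 17.6207 °P
AE = 259 − 259/1.058 = 14.1985 °P
RE = 0.1808·17.6207 + 0.8192·14.1985 = 14.8172 °P
Cal = (6.9·1.4700 + 4·(14.8172−0.1))·1.058·3.55

259.2030 kcal


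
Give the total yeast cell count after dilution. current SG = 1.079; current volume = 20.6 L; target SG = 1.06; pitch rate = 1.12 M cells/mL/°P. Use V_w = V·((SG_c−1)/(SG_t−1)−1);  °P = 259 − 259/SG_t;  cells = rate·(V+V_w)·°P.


V_w = 20.6·((1.079−1)/(1.06−1)−1) = 6.5233
V_final = 20.6 + 6.5233 = 27.1233
°P = 259 − 259/1.06 = 14.6604
cells = 1.12·27.1233·14.6604

445.3549 billion cells


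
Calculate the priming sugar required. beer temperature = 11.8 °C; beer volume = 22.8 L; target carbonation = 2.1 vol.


residual = 14.695·(0.01821 + 0.09011·e^(−0.04·T));  sugar = (target − residual)·4.0·V
residual = 14.695·(0.01821 + 0.09011·e^(−0.04·11.8)) = 1.0935
sugar = (2.1 − 1.0935)·4.0·22.8

91.7883 g


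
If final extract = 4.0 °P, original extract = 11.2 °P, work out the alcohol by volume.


SG = 259/(259 − P);  ABV = (OG − FG)·131.25
OG = 259/(259 − 11.2) = 1.0452
FG = 259/(259 − 4.0) = 1.0157
ABV = (1.0452 − 1.0157)·131.25

3.8734 % ABV


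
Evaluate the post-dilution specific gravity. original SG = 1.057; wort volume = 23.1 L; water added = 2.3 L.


SG_new = 1 + (SG_old − 1)·V_old/(V_old + V_water)
pts = (1.057 − 1)·1000·23.1/(23.1 + 2.3) = 51.8386
SG_new = 1 + 51.8386/1000

1.0518


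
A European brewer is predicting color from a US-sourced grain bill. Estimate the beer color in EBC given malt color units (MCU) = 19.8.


SRM = 1.4922·MCU^0.6859;  EBC = SRM·1.97
SRM = 1.4922·19.8^0.6859 = 11.5667
EBC = 11.5667·1.97

22.7864 EBC


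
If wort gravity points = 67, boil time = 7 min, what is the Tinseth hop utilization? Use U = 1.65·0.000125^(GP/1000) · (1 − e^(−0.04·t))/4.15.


bigness = 1.65·0.000125^(67/1000) = 0.9036
boil_factor = (1 − e^(−0.04·7))/4.15 = 0.0588
U = 0.9036 · 0.0588

0.0532


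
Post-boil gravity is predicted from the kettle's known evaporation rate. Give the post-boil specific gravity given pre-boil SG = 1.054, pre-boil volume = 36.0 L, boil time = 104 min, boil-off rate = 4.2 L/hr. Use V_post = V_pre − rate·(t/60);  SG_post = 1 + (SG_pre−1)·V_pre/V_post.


V_post = 36.0 − 4.2·(104/60) = 28.7200
SG_post = 1 + (1.054 − 1)·36.0/28.7200

1.0677


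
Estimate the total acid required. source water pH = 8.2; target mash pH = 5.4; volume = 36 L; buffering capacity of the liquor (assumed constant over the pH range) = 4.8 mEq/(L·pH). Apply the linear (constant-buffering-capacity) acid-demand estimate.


acid = buffering capacity · (pH_source − pH_target) · V
acid = 4.8 · (8.2 − 5.4) · 36

483.8400 mEq


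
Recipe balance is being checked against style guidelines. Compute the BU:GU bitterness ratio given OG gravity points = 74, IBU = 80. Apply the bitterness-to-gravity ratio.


BU:GU = IBU / OG_points
BU:GU = 80 / 74

1.0811


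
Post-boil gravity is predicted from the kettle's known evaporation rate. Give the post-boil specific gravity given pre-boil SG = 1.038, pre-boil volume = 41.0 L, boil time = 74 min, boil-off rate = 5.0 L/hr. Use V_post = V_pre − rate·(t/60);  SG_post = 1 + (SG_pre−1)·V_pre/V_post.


V_post = 41.0 − 5.0·(74/60) = 34.8333
SG_post = 1 + (1.038 − 1)·41.0/34.8333

1.0447


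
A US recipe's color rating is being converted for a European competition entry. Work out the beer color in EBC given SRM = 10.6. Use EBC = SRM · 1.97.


EBC = 10.6 · 1.97

20.8820 EBC


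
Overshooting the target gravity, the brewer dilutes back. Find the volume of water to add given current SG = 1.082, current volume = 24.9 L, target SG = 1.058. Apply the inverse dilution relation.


V_water = V·((SG_curr − 1)/(SG_target − 1) − 1)
V_water = 24.9·((1.082 − 1)/(1.058 − 1) − 1)

10.3034 L


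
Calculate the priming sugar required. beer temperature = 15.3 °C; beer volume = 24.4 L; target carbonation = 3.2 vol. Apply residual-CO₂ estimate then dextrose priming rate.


residual = 14.695·(0.01821 + 0.09011·e^(−0.04·T));  sugar = (target − residual)·4.0·V
residual = 14.695·(0.01821 + 0.09011·e^(−0.04·15.3)) = 0.9856
sugar = (3.2 − 0.9856)·4.0·24.4

216.1210 g


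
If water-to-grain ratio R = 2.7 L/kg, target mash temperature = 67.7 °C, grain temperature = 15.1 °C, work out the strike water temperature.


T_strike = (0.41/R)·(T_mash − T_grain) + T_mash
T_strike = (0.41/2.7)·(67.7 − 15.1) + 67.7

75.6874 °C


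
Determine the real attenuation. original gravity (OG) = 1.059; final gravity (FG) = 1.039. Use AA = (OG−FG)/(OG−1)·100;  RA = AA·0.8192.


AA = (1.059 − 1.039)/(1.059 − 1)·100 = 33.8983
RA = 33.8983·0.8192

27.7695 %


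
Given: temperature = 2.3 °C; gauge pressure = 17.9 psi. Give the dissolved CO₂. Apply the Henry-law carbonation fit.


vols = (P + 14.695)·(0.01821 + 0.09011·e^(−0.04·T))
vols = (17.9 + 14.695)·(0.01821 + 0.09011·e^(−0.04·2.3))

3.2725 volumes


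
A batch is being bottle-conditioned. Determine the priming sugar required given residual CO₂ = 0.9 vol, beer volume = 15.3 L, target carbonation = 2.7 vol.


sugar = (target − residual)·4.0·V
sugar = (2.7 − 0.9)·4.0·15.3

110.1600 g


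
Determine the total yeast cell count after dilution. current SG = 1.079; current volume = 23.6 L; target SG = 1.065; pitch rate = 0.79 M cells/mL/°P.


V_w = V·((SG_c−1)/(SG_t−1)−1);  °P = 259 − 259/SG_t;  cells = rate·(V+V_w)·°P
V_w = 23.6·((1.079−1)/(1.065−1)−1) = 5.0831
V_final = 23.6 + 5.0831 = 28.6831
°P = 259 − 259/1.065 = 15.8075
cells = 0.79·28.6831·15.8075

358.1924 billion cells


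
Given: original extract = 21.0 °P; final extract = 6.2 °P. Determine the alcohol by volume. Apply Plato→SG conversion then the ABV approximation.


SG = 259/(259 − P);  ABV = (OG − FG)·131.25
OG = 259/(259 − 21.0) = 1.0882
FG = 259/(259 − 6.2) = 1.0245
ABV = (1.0882 − 1.0245)·131.25

8.3619 % ABV


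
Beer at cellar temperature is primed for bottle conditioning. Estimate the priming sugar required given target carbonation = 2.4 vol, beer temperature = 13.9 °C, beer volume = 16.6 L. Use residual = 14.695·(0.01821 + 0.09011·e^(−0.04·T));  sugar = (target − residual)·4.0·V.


residual = 14.695·(0.01821 + 0.09011·e^(−0.04·13.9)) = 1.0270
sugar = (2.4 − 1.0270)·4.0·16.6

91.1670 g


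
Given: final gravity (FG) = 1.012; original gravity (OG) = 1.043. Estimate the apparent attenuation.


AA = (OG − FG)/(OG − 1) · 100
AA = (1.043 − 1.012)/(1.043 − 1) · 100

72.0930 %


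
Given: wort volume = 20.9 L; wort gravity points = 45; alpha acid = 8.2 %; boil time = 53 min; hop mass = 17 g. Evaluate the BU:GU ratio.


U = 1.65·0.000125^(GP/1000)·(1−e^(−0.04t))/4.15;  IBU = (α/100)·m·U·1000/V;  BU:GU = IBU/GP
U = 1.65·0.000125^(45/1000)·(1−e^(−0.04·53))/4.15 = 0.2335
IBU = (8.2/100)·17·0.2335·1000/20.9 = 15.5733
BU:GU = 15.5733/45

0.3461


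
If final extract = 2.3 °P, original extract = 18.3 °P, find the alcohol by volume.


SG = 259/(259 − P);  ABV = (OG − FG)·131.25
OG = 259/(259 − 18.3) = 1.0760
FG = 259/(259 − 2.3) = 1.0090
ABV = (1.0760 − 1.0090)·131.25

8.8027 % ABV


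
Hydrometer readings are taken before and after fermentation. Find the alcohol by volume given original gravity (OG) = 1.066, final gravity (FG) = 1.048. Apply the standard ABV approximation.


ABV = (OG − FG) · 131.25
ABV = (1.066 − 1.048) · 131.25

2.3625 % ABV


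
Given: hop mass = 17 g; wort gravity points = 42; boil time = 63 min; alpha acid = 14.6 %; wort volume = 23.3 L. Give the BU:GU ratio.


U = 1.65·0.000125^(GP/1000)·(1−e^(−0.04t))/4.15;  IBU = (α/100)·m·U·1000/V;  BU:GU = IBU/GP
U = 1.65·0.000125^(42/1000)·(1−e^(−0.04·63))/4.15 = 0.2507
IBU = (14.6/100)·17·0.2507·1000/23.3 = 26.7007
BU:GU = 26.7007/42

0.6357


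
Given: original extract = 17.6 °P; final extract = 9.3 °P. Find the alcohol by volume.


SG = 259/(259 − P);  ABV = (OG − FG)·131.25
OG = 259/(259 − 17.6) = 1.0729
FG = 259/(259 − 9.3) = 1.0372
ABV = (1.0729 − 1.0372)·131.25

4.6808 % ABV


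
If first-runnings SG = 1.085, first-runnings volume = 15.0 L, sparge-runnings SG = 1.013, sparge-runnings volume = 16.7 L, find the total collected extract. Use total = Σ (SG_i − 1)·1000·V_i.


first = (1.085 − 1)·1000·15.0 = 1275.0000
sparge = (1.013 − 1)·1000·16.7 = 217.1000
total = 1275.0000 + 217.1000

1492.1000 gravity·L


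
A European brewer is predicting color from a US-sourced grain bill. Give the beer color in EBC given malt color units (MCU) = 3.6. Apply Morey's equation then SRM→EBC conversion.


SRM = 1.4922·MCU^0.6859;  EBC = SRM·1.97
SRM = 1.4922·3.6^0.6859 = 3.5925
EBC = 3.5925·1.97

7.0772 EBC


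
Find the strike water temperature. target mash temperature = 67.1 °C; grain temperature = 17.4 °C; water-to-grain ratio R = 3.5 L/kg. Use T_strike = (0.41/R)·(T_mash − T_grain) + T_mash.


T_strike = (0.41/3.5)·(67.1 − 17.4) + 67.1

72.9220 °C


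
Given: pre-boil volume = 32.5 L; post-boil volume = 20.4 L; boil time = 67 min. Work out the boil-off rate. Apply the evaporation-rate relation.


rate = (V_pre − V_post) / (t_min/60)
rate = (32.5 − 20.4) / (67/60)

10.8358 L/hr


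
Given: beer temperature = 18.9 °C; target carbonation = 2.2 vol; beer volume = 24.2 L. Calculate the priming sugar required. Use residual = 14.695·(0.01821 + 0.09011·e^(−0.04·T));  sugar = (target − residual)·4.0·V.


residual = 14.695·(0.01821 + 0.09011·e^(−0.04·18.9)) = 0.8893
sugar = (2.2 − 0.8893)·4.0·24.2

126.8713 g


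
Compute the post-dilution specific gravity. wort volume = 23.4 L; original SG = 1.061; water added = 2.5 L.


SG_new = 1 + (SG_old − 1)·V_old/(V_old + V_water)
pts = (1.061 − 1)·1000·23.4/(23.4 + 2.5) = 55.1120
SG_new = 1 + 55.1120/1000

1.0551


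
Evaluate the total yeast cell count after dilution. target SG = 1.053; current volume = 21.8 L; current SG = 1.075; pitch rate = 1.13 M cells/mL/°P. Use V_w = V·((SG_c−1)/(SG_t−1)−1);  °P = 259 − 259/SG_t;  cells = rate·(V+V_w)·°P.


V_w = 21.8·((1.075−1)/(1.053−1)−1) = 9.0491
V_final = 21.8 + 9.0491 = 30.8491
°P = 259 − 259/1.053 = 13.0361
cells = 1.13·30.8491·13.0361

454.4306 billion cells


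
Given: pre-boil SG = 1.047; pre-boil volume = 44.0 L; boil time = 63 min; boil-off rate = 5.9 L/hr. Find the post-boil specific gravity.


V_post = V_pre − rate·(t/60);  SG_post = 1 + (SG_pre−1)·V_pre/V_post
V_post = 44.0 − 5.9·(63/60) = 37.8050
SG_post = 1 + (1.047 − 1)·44.0/37.8050

1.0547


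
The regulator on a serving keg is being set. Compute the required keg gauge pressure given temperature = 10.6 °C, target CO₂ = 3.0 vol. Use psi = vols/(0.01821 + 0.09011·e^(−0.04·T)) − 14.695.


psi = 3.0/(0.01821 + 0.09011·e^(−0.04·10.6)) − 14.695

24.1751 psi


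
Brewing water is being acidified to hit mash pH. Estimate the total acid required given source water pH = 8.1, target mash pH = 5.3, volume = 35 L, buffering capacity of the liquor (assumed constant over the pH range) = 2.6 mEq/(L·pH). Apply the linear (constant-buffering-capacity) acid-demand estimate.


acid = buffering capacity · (pH_source − pH_target) · V
acid = 2.6 · (8.1 − 5.3) · 35

254.8000 mEq


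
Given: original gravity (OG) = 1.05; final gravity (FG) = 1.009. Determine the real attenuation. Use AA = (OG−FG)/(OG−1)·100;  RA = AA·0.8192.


AA = (1.05 − 1.009)/(1.05 − 1)·100 = 82.0000
RA = 82.0000·0.8192

67.1744 %


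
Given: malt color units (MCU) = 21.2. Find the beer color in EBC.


SRM = 1.4922·MCU^0.6859;  EBC = SRM·1.97
SRM = 1.4922·21.2^0.6859 = 12.1216
EBC = 12.1216·1.97

23.8796 EBC


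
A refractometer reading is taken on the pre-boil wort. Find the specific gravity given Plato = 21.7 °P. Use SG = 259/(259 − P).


SG = 259/(259 − 21.7)

1.0914


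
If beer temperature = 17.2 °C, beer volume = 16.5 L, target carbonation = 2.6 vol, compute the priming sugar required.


residual = 14.695·(0.01821 + 0.09011·e^(−0.04·T));  sugar = (target − residual)·4.0·V
residual = 14.695·(0.01821 + 0.09011·e^(−0.04·17.2)) = 0.9331
sugar = (2.6 − 0.9331)·4.0·16.5

110.0157 g


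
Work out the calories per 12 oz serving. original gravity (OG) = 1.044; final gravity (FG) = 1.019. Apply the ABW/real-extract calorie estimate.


ABW = (OG−FG)·131.25·0.79/FG;  °P = 259 − 259/SG (for OG→OE and FG→AE);  RE = 0.1808·OE + 0.8192·AE;  Cal = (6.9·ABW + 4·(RE−0.1))·FG·3.55
ABW = (1.044 − 1.019)·131.25·0.79/1.019 = 2.5439
OE = 259 − 259/1.044 = 10.9157 °P
AE = 259 − 259/1.019 = 4.8292 °P
RE = 0.1808·10.9157 + 0.8192·4.8292 = 5.9297 °P
Cal = (6.9·2.5439 + 4·(5.9297−0.1))·1.019·3.55

147.8499 kcal


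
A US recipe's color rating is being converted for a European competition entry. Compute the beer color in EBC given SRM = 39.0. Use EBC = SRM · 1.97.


EBC = 39.0 · 1.97

76.8300 EBC


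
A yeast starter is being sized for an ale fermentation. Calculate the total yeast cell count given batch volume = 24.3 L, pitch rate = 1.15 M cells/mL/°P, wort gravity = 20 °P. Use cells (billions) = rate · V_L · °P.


cells = 1.15 · 24.3 · 20

558.9000 billion cells


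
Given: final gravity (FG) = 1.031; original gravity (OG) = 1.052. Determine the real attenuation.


AA = (OG−FG)/(OG−1)·100;  RA = AA·0.8192
AA = (1.052 − 1.031)/(1.052 − 1)·100 = 40.3846
RA = 40.3846·0.8192

33.0831 %


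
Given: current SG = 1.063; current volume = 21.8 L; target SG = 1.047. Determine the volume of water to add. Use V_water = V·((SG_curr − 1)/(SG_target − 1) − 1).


V_water = 21.8·((1.063 − 1)/(1.047 − 1) − 1)

7.4213 L


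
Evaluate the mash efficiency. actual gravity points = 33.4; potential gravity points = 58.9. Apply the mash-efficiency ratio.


efficiency = actual / potential × 100
efficiency = 33.4 / 58.9 × 100

56.7063 %


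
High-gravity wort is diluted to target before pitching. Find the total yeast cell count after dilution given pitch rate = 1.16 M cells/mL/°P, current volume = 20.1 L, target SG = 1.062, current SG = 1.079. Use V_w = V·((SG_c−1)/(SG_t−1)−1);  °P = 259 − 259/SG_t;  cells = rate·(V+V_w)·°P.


V_w = 20.1·((1.079−1)/(1.062−1)−1) = 5.5113
V_final = 20.1 + 5.5113 = 25.6113
°P = 259 − 259/1.062 = 15.1205
cells = 1.16·25.6113·15.1205

449.2172 billion cells


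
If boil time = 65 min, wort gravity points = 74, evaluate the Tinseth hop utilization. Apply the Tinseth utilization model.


U = 1.65·0.000125^(GP/1000) · (1 − e^(−0.04·t))/4.15
bigness = 1.65·0.000125^(74/1000) = 0.8485
boil_factor = (1 − e^(−0.04·65))/4.15 = 0.2231
U = 0.8485 · 0.2231

0.1893


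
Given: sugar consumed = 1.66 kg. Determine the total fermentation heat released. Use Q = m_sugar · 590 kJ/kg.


Q = 1.66 · 590

979.4000 kJ


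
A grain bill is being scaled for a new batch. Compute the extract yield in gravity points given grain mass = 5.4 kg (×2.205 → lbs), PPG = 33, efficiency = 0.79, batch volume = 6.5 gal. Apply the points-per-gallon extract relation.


points = lbs × PPG × eff / vol
lbs = 5.4 × 2.205 = 11.9070
points = 11.9070 × 33 × 0.79 / 6.5

47.7562 points


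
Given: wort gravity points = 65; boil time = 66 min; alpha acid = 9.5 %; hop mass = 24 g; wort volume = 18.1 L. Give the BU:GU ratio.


U = 1.65·0.000125^(GP/1000)·(1−e^(−0.04t))/4.15;  IBU = (α/100)·m·U·1000/V;  BU:GU = IBU/GP
U = 1.65·0.000125^(65/1000)·(1−e^(−0.04·66))/4.15 = 0.2059
IBU = (9.5/100)·24·0.2059·1000/18.1 = 25.9321
BU:GU = 25.9321/65

0.3990


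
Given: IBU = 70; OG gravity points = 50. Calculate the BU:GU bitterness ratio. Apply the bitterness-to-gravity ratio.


BU:GU = IBU / OG_points
BU:GU = 70 / 50

1.4000


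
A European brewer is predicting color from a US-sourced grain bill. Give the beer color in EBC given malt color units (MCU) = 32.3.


SRM = 1.4922·MCU^0.6859;  EBC = SRM·1.97
SRM = 1.4922·32.3^0.6859 = 16.1804
EBC = 16.1804·1.97

31.8754 EBC


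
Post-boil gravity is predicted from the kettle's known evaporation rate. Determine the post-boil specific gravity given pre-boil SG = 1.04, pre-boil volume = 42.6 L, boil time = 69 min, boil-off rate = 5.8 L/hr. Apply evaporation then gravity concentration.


V_post = V_pre − rate·(t/60);  SG_post = 1 + (SG_pre−1)·V_pre/V_post
V_post = 42.6 − 5.8·(69/60) = 35.9300
SG_post = 1 + (1.04 − 1)·42.6/35.9300

1.0474


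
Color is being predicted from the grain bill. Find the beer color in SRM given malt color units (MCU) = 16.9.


SRM = 1.4922 · MCU^0.6859
SRM = 1.4922 · 16.9^0.6859

10.3761 SRM


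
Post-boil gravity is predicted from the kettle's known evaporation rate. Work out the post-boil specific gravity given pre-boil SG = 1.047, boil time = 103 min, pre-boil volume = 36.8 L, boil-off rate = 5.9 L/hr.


V_post = V_pre − rate·(t/60);  SG_post = 1 + (SG_pre−1)·V_pre/V_post
V_post = 36.8 − 5.9·(103/60) = 26.6717
SG_post = 1 + (1.047 − 1)·36.8/26.6717

1.0648


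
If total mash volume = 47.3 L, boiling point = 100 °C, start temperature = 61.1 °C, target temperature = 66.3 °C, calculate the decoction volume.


V_dec = V_total·(T_target − T_start)/(T_boil − T_start)
V_dec = 47.3·(66.3 − 61.1)/(100 − 61.1)

6.3229 L


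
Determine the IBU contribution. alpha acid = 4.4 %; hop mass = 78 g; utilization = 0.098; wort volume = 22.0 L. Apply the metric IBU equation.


IBU = (α/100)·mass·U·1000 / V
IBU = (4.4/100)·78·0.098·1000 / 22.0

15.2880 IBU


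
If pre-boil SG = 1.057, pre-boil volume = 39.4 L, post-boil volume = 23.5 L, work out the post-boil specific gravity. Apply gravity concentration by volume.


SG_post = 1 + (SG_pre − 1)·V_pre/V_post
pts_pre = (1.057 − 1)·1000 = 57.0000
pts_post = 57.0000·39.4/23.5 = 95.5660
SG_post = 1 + 95.5660/1000

1.0956


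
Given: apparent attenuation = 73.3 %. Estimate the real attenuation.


RA = AA · 0.8192
RA = 73.3 · 0.8192

60.0474 %


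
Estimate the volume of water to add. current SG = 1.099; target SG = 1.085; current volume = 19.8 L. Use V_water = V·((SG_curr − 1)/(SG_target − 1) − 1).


V_water = 19.8·((1.099 − 1)/(1.085 − 1) − 1)

3.2612 L


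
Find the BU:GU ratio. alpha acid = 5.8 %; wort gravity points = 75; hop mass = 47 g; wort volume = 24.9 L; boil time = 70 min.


U = 1.65·0.000125^(GP/1000)·(1−e^(−0.04t))/4.15;  IBU = (α/100)·m·U·1000/V;  BU:GU = IBU/GP
U = 1.65·0.000125^(75/1000)·(1−e^(−0.04·70))/4.15 = 0.1903
IBU = (5.8/100)·47·0.1903·1000/24.9 = 20.8345
BU:GU = 20.8345/75

0.2778


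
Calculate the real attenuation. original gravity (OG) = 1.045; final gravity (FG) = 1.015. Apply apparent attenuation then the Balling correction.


AA = (OG−FG)/(OG−1)·100;  RA = AA·0.8192
AA = (1.045 − 1.015)/(1.045 − 1)·100 = 66.6667
RA = 66.6667·0.8192

54.6133 %


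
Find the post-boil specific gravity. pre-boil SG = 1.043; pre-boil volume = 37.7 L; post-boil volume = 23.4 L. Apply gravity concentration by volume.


SG_post = 1 + (SG_pre − 1)·V_pre/V_post
pts_pre = (1.043 − 1)·1000 = 43.0000
pts_post = 43.0000·37.7/23.4 = 69.2778
SG_post = 1 + 69.2778/1000

1.0693


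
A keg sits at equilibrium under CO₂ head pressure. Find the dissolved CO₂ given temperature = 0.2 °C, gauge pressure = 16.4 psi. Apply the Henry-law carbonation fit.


vols = (P + 14.695)·(0.01821 + 0.09011·e^(−0.04·T))
vols = (16.4 + 14.695)·(0.01821 + 0.09011·e^(−0.04·0.2))

3.3459 volumes


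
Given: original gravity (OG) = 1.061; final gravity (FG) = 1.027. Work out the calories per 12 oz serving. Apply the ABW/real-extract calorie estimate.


ABW = (OG−FG)·131.25·0.79/FG;  °P = 259 − 259/SG (for OG→OE and FG→AE);  RE = 0.1808·OE + 0.8192·AE;  Cal = (6.9·ABW + 4·(RE−0.1))·FG·3.55
ABW = (1.061 − 1.027)·131.25·0.79/1.027 = 3.4327
OE = 259 − 259/1.061 = 14.8907 °P
AE = 259 − 259/1.027 = 6.8092 °P
RE = 0.1808·14.8907 + 0.8192·6.8092 = 8.2703 °P
Cal = (6.9·3.4327 + 4·(8.2703−0.1))·1.027·3.55

205.5047 kcal


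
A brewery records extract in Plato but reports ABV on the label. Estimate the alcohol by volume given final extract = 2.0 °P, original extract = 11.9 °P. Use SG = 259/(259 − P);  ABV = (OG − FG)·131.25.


OG = 259/(259 − 11.9) = 1.0482
FG = 259/(259 − 2.0) = 1.0078
ABV = (1.0482 − 1.0078)·131.25

5.2994 % ABV


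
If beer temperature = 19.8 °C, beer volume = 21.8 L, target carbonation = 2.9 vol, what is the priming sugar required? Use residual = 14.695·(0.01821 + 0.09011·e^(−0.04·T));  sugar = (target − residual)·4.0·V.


residual = 14.695·(0.01821 + 0.09011·e^(−0.04·19.8)) = 0.8674
sugar = (2.9 − 0.8674)·4.0·21.8

177.2461 g


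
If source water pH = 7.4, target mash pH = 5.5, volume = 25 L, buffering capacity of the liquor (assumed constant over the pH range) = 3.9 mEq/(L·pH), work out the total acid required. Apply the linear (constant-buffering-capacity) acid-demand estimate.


acid = buffering capacity · (pH_source − pH_target) · V
acid = 3.9 · (7.4 − 5.5) · 25

185.2500 mEq


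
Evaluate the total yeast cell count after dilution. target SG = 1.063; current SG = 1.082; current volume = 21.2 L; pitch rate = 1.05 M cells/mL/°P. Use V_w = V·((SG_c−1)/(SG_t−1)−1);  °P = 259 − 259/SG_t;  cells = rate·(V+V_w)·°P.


V_w = 21.2·((1.082−1)/(1.063−1)−1) = 6.3937
V_final = 21.2 + 6.3937 = 27.5937
°P = 259 − 259/1.063 = 15.3500
cells = 1.05·27.5937·15.3500

444.7393 billion cells


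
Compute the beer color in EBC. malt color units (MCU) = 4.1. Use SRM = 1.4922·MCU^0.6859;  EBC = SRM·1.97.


SRM = 1.4922·4.1^0.6859 = 3.9277
EBC = 3.9277·1.97

7.7375 EBC


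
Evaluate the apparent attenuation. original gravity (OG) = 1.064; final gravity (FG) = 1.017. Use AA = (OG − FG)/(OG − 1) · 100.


AA = (1.064 − 1.017)/(1.064 − 1) · 100

73.4375 %


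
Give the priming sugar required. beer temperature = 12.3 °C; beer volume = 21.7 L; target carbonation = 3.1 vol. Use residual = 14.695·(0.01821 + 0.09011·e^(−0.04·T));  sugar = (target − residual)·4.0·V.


residual = 14.695·(0.01821 + 0.09011·e^(−0.04·12.3)) = 1.0772
sugar = (3.1 − 1.0772)·4.0·21.7

175.5795 g


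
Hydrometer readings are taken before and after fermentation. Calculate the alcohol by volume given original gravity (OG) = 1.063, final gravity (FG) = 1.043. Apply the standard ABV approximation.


ABV = (OG − FG) · 131.25
ABV = (1.063 − 1.043) · 131.25

2.6250 % ABV


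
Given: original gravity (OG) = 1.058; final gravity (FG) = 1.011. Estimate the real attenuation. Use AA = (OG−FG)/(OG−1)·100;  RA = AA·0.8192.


AA = (1.058 − 1.011)/(1.058 − 1)·100 = 81.0345
RA = 81.0345·0.8192

66.3834 %


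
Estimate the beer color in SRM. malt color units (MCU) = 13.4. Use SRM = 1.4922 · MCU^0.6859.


SRM = 1.4922 · 13.4^0.6859

8.8493 SRM


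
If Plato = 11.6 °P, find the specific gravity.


SG = 259/(259 − P)
SG = 259/(259 − 11.6)

1.0469


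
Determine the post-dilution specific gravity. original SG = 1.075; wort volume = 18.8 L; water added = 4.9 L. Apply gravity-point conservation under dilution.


SG_new = 1 + (SG_old − 1)·V_old/(V_old + V_water)
pts = (1.075 − 1)·1000·18.8/(18.8 + 4.9) = 59.4937
SG_new = 1 + 59.4937/1000

1.0595


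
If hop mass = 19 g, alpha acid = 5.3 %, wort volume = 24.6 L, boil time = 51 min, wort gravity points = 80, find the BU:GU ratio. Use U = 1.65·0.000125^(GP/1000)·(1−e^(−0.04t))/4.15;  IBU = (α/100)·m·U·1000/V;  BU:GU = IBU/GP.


U = 1.65·0.000125^(80/1000)·(1−e^(−0.04·51))/4.15 = 0.1685
IBU = (5.3/100)·19·0.1685·1000/24.6 = 6.8990
BU:GU = 6.8990/80

0.0862


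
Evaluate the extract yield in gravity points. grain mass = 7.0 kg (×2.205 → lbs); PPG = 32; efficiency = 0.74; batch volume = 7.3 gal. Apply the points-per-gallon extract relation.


points = lbs × PPG × eff / vol
lbs = 7.0 × 2.205 = 15.4350
points = 15.4350 × 32 × 0.74 / 7.3

50.0686 points


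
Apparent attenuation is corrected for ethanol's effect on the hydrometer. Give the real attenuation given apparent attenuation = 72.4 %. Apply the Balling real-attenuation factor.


RA = AA · 0.8192
RA = 72.4 · 0.8192

59.3101 %


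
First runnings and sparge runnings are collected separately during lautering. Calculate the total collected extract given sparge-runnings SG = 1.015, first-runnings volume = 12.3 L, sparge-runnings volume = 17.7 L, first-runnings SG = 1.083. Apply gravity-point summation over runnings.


total = Σ (SG_i − 1)·1000·V_i
first = (1.083 − 1)·1000·12.3 = 1020.9000
sparge = (1.015 − 1)·1000·17.7 = 265.5000
total = 1020.9000 + 265.5000

1286.4000 gravity·L


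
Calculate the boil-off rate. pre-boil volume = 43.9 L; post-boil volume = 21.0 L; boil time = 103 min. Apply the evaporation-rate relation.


rate = (V_pre − V_post) / (t_min/60)
rate = (43.9 − 21.0) / (103/60)

13.3398 L/hr


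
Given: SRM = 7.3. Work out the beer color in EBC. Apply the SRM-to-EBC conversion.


EBC = SRM · 1.97
EBC = 7.3 · 1.97

14.3810 EBC


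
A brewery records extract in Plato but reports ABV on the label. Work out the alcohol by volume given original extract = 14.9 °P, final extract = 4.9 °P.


SG = 259/(259 − P);  ABV = (OG − FG)·131.25
OG = 259/(259 − 14.9) = 1.0610
FG = 259/(259 − 4.9) = 1.0193
ABV = (1.0610 − 1.0193)·131.25

5.4806 % ABV


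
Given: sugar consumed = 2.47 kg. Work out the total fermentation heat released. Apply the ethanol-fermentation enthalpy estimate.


Q = m_sugar · 590 kJ/kg
Q = 2.47 · 590

1457.3000 kJ


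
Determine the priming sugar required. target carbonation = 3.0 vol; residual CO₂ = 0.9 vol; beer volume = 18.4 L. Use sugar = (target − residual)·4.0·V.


sugar = (3.0 − 0.9)·4.0·18.4

154.5600 g


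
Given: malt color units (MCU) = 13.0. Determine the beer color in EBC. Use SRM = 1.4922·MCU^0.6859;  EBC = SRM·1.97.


SRM = 1.4922·13.0^0.6859 = 8.6672
EBC = 8.6672·1.97

17.0745 EBC


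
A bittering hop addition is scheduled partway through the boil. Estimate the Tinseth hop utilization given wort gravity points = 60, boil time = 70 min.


U = 1.65·0.000125^(GP/1000) · (1 − e^(−0.04·t))/4.15
bigness = 1.65·0.000125^(60/1000) = 0.9623
boil_factor = (1 − e^(−0.04·70))/4.15 = 0.2263
U = 0.9623 · 0.2263

0.2178


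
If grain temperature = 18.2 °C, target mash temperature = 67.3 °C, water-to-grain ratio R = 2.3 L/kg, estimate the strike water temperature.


T_strike = (0.41/R)·(T_mash − T_grain) + T_mash
T_strike = (0.41/2.3)·(67.3 − 18.2) + 67.3

76.0526 °C


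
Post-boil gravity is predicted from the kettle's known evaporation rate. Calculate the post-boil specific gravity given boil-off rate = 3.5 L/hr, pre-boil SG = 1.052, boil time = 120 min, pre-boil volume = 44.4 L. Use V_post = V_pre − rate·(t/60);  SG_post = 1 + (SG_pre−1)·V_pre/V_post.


V_post = 44.4 − 3.5·(120/60) = 37.4000
SG_post = 1 + (1.052 − 1)·44.4/37.4000

1.0617


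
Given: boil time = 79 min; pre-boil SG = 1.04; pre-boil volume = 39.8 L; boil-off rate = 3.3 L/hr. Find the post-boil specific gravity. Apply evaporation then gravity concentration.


V_post = V_pre − rate·(t/60);  SG_post = 1 + (SG_pre−1)·V_pre/V_post
V_post = 39.8 − 3.3·(79/60) = 35.4550
SG_post = 1 + (1.04 − 1)·39.8/35.4550

1.0449


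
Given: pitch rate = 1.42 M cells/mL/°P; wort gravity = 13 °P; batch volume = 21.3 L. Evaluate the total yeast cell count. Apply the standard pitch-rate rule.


cells (billions) = rate · V_L · °P
cells = 1.42 · 21.3 · 13

393.1980 billion cells


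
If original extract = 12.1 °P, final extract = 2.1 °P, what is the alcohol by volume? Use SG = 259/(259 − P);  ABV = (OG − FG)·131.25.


OG = 259/(259 − 12.1) = 1.0490
FG = 259/(259 − 2.1) = 1.0082
ABV = (1.0490 − 1.0082)·131.25

5.3594 % ABV


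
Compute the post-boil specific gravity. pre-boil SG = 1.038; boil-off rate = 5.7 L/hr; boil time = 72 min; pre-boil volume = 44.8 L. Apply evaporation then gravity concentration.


V_post = V_pre − rate·(t/60);  SG_post = 1 + (SG_pre−1)·V_pre/V_post
V_post = 44.8 − 5.7·(72/60) = 37.9600
SG_post = 1 + (1.038 − 1)·44.8/37.9600

1.0448


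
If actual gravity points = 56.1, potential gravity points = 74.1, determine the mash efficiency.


efficiency = actual / potential × 100
efficiency = 56.1 / 74.1 × 100

75.7085 %


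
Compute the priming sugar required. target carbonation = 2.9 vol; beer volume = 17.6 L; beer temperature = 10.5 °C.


residual = 14.695·(0.01821 + 0.09011·e^(−0.04·T));  sugar = (target − residual)·4.0·V
residual = 14.695·(0.01821 + 0.09011·e^(−0.04·10.5)) = 1.1376
sugar = (2.9 − 1.1376)·4.0·17.6

124.0705 g
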